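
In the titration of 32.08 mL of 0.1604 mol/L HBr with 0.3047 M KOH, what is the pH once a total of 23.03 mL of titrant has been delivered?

12.53

n(acid) = 0.1604 x 0.03208 = 0.005146 mol; n(KOH) added = 0.3047 x 0.02303 = 0.007017 mol.
Base is in excess by 0.007017 - 0.005146 = 0.001872 mol in a total volume of 0.05511 L.
[OH^-] = 0.001872/0.05511 = 0.03396 M, so pOH = 1.47 and pH = 14.00 - 1.47 = 12.53.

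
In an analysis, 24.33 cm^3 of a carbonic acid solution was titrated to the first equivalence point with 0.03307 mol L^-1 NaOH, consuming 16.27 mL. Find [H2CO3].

n(NaOH) = 0.03307 x 0.01627 = 0.0005380 mol.
At the first equivalence point, 1 mol OH^- react per mol H2CO3, so n(H2CO3) = 0.0005380 / 1 = 0.0005380 mol.
[H2CO3] = 0.0005380 / 0.02433 L = 0.0221 M.

0.0221 M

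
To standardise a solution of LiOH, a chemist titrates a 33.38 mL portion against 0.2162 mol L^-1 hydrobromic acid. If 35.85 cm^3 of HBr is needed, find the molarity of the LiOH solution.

n(HBr) delivered = 0.2162 x 0.03585 = 0.007751 mol.
For a 1:1 reaction, n(LiOH) = 0.007751 mol.
[LiOH] = 0.007751 mol / 0.03338 L = 0.232 M.

0.232 M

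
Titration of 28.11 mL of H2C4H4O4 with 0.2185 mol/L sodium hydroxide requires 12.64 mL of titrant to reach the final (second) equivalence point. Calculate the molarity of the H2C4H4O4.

0.0491 M

n(NaOH) = 0.2185 x 0.01264 = 0.002762 mol.
At the final (second) equivalence point, 2 mol OH^- react per mol H2C4H4O4, so n(H2C4H4O4) = 0.002762 / 2 = 0.001381 mol.
[H2C4H4O4] = 0.001381 / 0.02811 L = 0.0491 M.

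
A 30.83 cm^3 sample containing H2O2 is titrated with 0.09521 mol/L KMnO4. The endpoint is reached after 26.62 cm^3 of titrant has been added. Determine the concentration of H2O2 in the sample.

n(KMnO4) = 0.09521 x 0.02662 = 0.002534 mol.
From the balanced equation, 2 mol KMnO4 reacts with 5 mol H2O2, so n(H2O2) = 0.002534 x 5/2 = 0.006336 mol.
[H2O2] = 0.006336 / 0.03083 L = 0.206 M.

0.206 M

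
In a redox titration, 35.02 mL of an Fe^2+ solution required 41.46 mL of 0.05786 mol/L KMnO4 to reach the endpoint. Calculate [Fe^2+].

0.343 M

n(KMnO4) = 0.05786 x 0.04146 = 0.002399 mol.
From the balanced equation, 1 mol KMnO4 reacts with 5 mol Fe^2+, so n(Fe^2+) = 0.002399 x 5/1 = 0.01199 mol.
[Fe^2+] = 0.01199 / 0.03502 L = 0.343 M.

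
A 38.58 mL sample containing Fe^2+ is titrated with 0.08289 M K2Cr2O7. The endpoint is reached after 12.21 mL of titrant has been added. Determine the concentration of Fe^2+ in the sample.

0.157 M

n(K2Cr2O7) = 0.08289 x 0.01221 = 0.001012 mol.
From the balanced equation, 1 mol K2Cr2O7 reacts with 6 mol Fe^2+, so n(Fe^2+) = 0.001012 x 6/1 = 0.006073 mol.
[Fe^2+] = 0.006073 / 0.03858 L = 0.157 M.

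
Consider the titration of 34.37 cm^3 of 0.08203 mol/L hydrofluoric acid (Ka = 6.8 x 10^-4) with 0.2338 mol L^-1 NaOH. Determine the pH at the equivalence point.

7.98

n(HF) = 0.08203 x 0.03437 = 0.002819 mol; V(NaOH) at equivalence = 0.002819/0.2338 = 0.01206 L.
At equivalence all the acid is converted to F-; total volume = 0.03437 + 0.01206 = 0.04643 L, so [F-] = 0.002819/0.04643 = 0.06072 M.
Kb = Kw/Ka = 1.0e-14 / 6.8 x 10^-4 = 1.47e-11.
[OH^-] = sqrt(Kb x [F-]) = sqrt(1.47e-11 x 0.06072) = 9.45e-7 M.
pOH = 6.02, so pH = 14.00 - 6.02 = 7.98.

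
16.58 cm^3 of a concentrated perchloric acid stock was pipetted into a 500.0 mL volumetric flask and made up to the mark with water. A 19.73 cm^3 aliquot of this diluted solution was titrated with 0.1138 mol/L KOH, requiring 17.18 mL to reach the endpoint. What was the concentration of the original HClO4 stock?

n(KOH) = 0.1138 x 0.01718 = 0.001955 mol.
n(HClO4) in the aliquot = 0.001955 mol.
[diluted HClO4] = 0.001955 / 0.01973 = 0.09909 M.
Dilution factor = 500.0/16.58 = 30.16, so [stock] = 0.09909 x 30.16 = 2.99 M.

2.99 M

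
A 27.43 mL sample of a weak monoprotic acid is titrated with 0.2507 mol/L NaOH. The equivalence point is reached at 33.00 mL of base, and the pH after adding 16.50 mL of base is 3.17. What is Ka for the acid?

6.8 x 10^-4

16.50 mL is half of the equivalence volume, so this is the half-equivalence point where [HA] = [A^-].
At half-equivalence pH = pKa, so pKa = 3.17.
Ka = 10^(-3.17) = 6.8 x 10^-4.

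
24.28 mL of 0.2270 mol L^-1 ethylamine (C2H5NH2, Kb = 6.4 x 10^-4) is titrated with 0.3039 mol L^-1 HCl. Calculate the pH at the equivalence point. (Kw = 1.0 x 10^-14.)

n(C2H5NH2) = 0.2270 x 0.02428 = 0.005512 mol; V(HCl) at equivalence = 0.005512/0.3039 = 0.01814 L.
At equivalence the base is fully converted to C2H5NH3+; total volume = 0.04242 L, so [C2H5NH3+] = 0.005512/0.04242 = 0.1299 M.
Ka(C2H5NH3+) = Kw/Kb = 1.0e-14 / 6.4 x 10^-4 = 1.56e-11.
[H^+] = sqrt(Ka x [C2H5NH3+]) = sqrt(1.56e-11 x 0.1299) = 1.42e-6 M.
pH = -log(1.42e-6) = 5.85.

5.85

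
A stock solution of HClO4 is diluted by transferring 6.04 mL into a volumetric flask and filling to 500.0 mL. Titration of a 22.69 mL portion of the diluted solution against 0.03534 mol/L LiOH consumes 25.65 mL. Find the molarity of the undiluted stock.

n(LiOH) = 0.03534 x 0.02565 = 0.0009065 mol.
n(HClO4) in the aliquot = 0.0009065 mol.
[diluted HClO4] = 0.0009065 / 0.02269 = 0.03995 M.
Dilution factor = 500.0/6.040 = 82.78, so [stock] = 0.03995 x 82.78 = 3.31 M.

3.31 M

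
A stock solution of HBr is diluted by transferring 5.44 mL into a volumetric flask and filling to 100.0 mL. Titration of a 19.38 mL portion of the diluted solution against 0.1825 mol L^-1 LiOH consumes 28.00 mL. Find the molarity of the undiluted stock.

n(LiOH) = 0.1825 x 0.02800 = 0.005110 mol.
n(HBr) in the aliquot = 0.005110 mol.
[diluted HBr] = 0.005110 / 0.01938 = 0.2637 M.
Dilution factor = 100.0/5.440 = 18.38, so [stock] = 0.2637 x 18.38 = 4.85 M.

4.85 M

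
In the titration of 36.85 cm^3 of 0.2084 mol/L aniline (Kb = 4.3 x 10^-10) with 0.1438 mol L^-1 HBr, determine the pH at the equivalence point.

n(C6H5NH2) = 0.2084 x 0.03685 = 0.007680 mol; V(HBr) at equivalence = 0.007680/0.1438 = 0.05340 L.
At equivalence the base is fully converted to C6H5NH3+; total volume = 0.09025 L, so [C6H5NH3+] = 0.007680/0.09025 = 0.08509 M.
Ka(C6H5NH3+) = Kw/Kb = 1.0e-14 / 4.3 x 10^-10 = 2.33e-5.
[H^+] = sqrt(Ka x [C6H5NH3+]) = sqrt(2.33e-5 x 0.08509) = 0.00141 M.
pH = -log(0.00141) = 2.85.

2.85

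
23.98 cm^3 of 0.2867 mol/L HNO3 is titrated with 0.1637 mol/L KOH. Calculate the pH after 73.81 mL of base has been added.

12.73

n(acid) = 0.2867 x 0.02398 = 0.006875 mol; n(KOH) added = 0.1637 x 0.07381 = 0.01208 mol.
Base is in excess by 0.01208 - 0.006875 = 0.005208 mol in a total volume of 0.09779 L.
[OH^-] = 0.005208/0.09779 = 0.05325 M, so pOH = 1.27 and pH = 14.00 - 1.27 = 12.73.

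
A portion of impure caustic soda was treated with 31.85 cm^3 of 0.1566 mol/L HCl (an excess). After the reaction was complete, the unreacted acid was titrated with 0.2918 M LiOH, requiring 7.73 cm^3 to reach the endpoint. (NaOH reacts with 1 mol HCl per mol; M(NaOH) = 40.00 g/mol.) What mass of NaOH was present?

0.109 g

Total n(HCl) added = 0.1566 x 0.03185 = 0.004988 mol.
n(LiOH) used = 0.2918 x 0.007730 = 0.002256 mol, which equals the excess n(HCl).
So n(HCl) consumed by the sample = 0.004988 - 0.002256 = 0.002732 mol.
n(NaOH) = 0.002732 / 1 = 0.002732 mol.
mass = 0.002732 mol x 40.00 g/mol = 0.109 g.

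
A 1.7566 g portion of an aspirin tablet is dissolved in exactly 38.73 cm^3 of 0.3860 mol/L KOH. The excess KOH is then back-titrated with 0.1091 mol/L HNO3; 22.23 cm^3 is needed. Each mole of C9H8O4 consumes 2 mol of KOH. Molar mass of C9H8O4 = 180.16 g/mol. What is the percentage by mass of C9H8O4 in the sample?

64.2%

Total n(KOH) added = 0.3860 x 0.03873 = 0.01495 mol.
n(HNO3) used = 0.1091 x 0.02223 = 0.002425 mol, which equals the excess n(KOH).
So n(KOH) consumed by the sample = 0.01495 - 0.002425 = 0.01252 mol.
n(C9H8O4) = 0.01252 / 2 = 0.006262 mol.
mass C9H8O4 = 0.006262 x 180.16 = 1.128 g, so %C9H8O4 = 1.128/1.7566 x 100 = 64.2%.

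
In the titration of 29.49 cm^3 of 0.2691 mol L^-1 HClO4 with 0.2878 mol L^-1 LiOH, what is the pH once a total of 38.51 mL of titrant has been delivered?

n(acid) = 0.2691 x 0.02949 = 0.007936 mol; n(LiOH) added = 0.2878 x 0.03851 = 0.01108 mol.
Base is in excess by 0.01108 - 0.007936 = 0.003147 mol in a total volume of 0.06800 L.
[OH^-] = 0.003147/0.06800 = 0.04629 M, so pOH = 1.33 and pH = 14.00 - 1.33 = 12.67.

12.67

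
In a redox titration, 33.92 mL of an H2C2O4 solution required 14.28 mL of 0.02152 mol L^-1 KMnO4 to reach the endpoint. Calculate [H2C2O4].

0.0226 M

n(KMnO4) = 0.02152 x 0.01428 = 0.0003073 mol.
From the balanced equation, 2 mol KMnO4 reacts with 5 mol H2C2O4, so n(H2C2O4) = 0.0003073 x 5/2 = 0.0007683 mol.
[H2C2O4] = 0.0007683 / 0.03392 L = 0.0226 M.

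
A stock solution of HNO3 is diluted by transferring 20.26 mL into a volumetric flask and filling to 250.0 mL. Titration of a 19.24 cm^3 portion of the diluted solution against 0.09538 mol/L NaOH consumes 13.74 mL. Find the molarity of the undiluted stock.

0.841 M

n(NaOH) = 0.09538 x 0.01374 = 0.001311 mol.
n(HNO3) in the aliquot = 0.001311 mol.
[diluted HNO3] = 0.001311 / 0.01924 = 0.06811 M.
Dilution factor = 250.0/20.26 = 12.34, so [stock] = 0.06811 x 12.34 = 0.841 M.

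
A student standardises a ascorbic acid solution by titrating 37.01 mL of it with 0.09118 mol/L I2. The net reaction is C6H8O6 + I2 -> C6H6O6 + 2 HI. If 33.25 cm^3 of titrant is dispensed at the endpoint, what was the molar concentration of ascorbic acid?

n(I2) = 0.09118 x 0.03325 = 0.003032 mol.
From the balanced equation, 1 mol I2 reacts with 1 mol ascorbic acid, so n(ascorbic acid) = 0.003032 x 1/1 = 0.003032 mol.
[ascorbic acid] = 0.003032 / 0.03701 L = 0.0819 M.

0.0819 M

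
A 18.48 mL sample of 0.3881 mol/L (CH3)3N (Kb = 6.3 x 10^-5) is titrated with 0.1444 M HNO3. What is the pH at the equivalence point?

5.39

n((CH3)3N) = 0.3881 x 0.01848 = 0.007172 mol; V(HNO3) at equivalence = 0.007172/0.1444 = 0.04967 L.
At equivalence the base is fully converted to (CH3)3NH+; total volume = 0.06815 L, so [(CH3)3NH+] = 0.007172/0.06815 = 0.1052 M.
Ka((CH3)3NH+) = Kw/Kb = 1.0e-14 / 6.3 x 10^-5 = 1.59e-10.
[H^+] = sqrt(Ka x [(CH3)3NH+]) = sqrt(1.59e-10 x 0.1052) = 4.09e-6 M.
pH = -log(4.09e-6) = 5.39.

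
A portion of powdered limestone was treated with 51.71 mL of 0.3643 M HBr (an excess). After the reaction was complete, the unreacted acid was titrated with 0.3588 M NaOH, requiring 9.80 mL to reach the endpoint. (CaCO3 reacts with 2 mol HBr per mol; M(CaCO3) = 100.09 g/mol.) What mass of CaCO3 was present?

0.767 g

Total n(HBr) added = 0.3643 x 0.05171 = 0.01884 mol.
n(NaOH) used = 0.3588 x 0.009800 = 0.003516 mol, which equals the excess n(HBr).
So n(HBr) consumed by the sample = 0.01884 - 0.003516 = 0.01532 mol.
n(CaCO3) = 0.01532 / 2 = 0.007661 mol.
mass = 0.007661 mol x 100.09 g/mol = 0.767 g.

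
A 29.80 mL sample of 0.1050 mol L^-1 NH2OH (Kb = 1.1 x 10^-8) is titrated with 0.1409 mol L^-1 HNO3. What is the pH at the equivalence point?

3.63

n(NH2OH) = 0.1050 x 0.02980 = 0.003129 mol; V(HNO3) at equivalence = 0.003129/0.1409 = 0.02221 L.
At equivalence the base is fully converted to NH3OH+; total volume = 0.05201 L, so [NH3OH+] = 0.003129/0.05201 = 0.06016 M.
Ka(NH3OH+) = Kw/Kb = 1.0e-14 / 1.1 x 10^-8 = 9.09e-7.
[H^+] = sqrt(Ka x [NH3OH+]) = sqrt(9.09e-7 x 0.06016) = 0.000234 M.
pH = -log(0.000234) = 3.63.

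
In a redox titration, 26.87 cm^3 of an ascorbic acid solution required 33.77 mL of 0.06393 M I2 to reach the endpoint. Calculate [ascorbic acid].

0.0803 M

n(I2) = 0.06393 x 0.03377 = 0.002159 mol.
From the balanced equation, 1 mol I2 reacts with 1 mol ascorbic acid, so n(ascorbic acid) = 0.002159 x 1/1 = 0.002159 mol.
[ascorbic acid] = 0.002159 / 0.02687 L = 0.0803 M.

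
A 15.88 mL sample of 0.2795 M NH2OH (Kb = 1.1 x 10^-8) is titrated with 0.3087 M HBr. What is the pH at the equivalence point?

3.44

n(NH2OH) = 0.2795 x 0.01588 = 0.004438 mol; V(HBr) at equivalence = 0.004438/0.3087 = 0.01438 L.
At equivalence the base is fully converted to NH3OH+; total volume = 0.03026 L, so [NH3OH+] = 0.004438/0.03026 = 0.1467 M.
Ka(NH3OH+) = Kw/Kb = 1.0e-14 / 1.1 x 10^-8 = 9.09e-7.
[H^+] = sqrt(Ka x [NH3OH+]) = sqrt(9.09e-7 x 0.1467) = 0.000365 M.
pH = -log(0.000365) = 3.44.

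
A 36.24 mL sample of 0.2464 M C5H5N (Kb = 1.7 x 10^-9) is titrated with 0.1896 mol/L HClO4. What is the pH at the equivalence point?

3.10

n(C5H5N) = 0.2464 x 0.03624 = 0.008930 mol; V(HClO4) at equivalence = 0.008930/0.1896 = 0.04710 L.
At equivalence the base is fully converted to C5H5NH+; total volume = 0.08334 L, so [C5H5NH+] = 0.008930/0.08334 = 0.1072 M.
Ka(C5H5NH+) = Kw/Kb = 1.0e-14 / 1.7 x 10^-9 = 5.88e-6.
[H^+] = sqrt(Ka x [C5H5NH+]) = sqrt(5.88e-6 x 0.1072) = 0.000794 M.
pH = -log(0.000794) = 3.10.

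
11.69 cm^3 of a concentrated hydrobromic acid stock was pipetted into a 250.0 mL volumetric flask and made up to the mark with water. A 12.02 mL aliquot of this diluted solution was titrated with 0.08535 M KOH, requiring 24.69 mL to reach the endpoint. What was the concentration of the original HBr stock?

3.75 M

n(KOH) = 0.08535 x 0.02469 = 0.002107 mol.
n(HBr) in the aliquot = 0.002107 mol.
[diluted HBr] = 0.002107 / 0.01202 = 0.1753 M.
Dilution factor = 250.0/11.69 = 21.39, so [stock] = 0.1753 x 21.39 = 3.75 M.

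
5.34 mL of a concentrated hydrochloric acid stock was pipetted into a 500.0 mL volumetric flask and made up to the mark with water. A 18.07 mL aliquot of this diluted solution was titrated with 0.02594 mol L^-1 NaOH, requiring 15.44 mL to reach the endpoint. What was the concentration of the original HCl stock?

n(NaOH) = 0.02594 x 0.01544 = 0.0004005 mol.
n(HCl) in the aliquot = 0.0004005 mol.
[diluted HCl] = 0.0004005 / 0.01807 = 0.02216 M.
Dilution factor = 500.0/5.340 = 93.63, so [stock] = 0.02216 x 93.63 = 2.08 M.

2.08 M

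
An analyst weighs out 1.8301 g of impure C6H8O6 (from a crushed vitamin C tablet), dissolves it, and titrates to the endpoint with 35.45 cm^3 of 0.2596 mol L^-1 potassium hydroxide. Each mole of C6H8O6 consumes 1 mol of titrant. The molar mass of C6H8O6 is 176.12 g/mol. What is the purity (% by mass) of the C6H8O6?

88.6%

n(KOH) = 0.2596 x 0.03545 = 0.009203 mol.
n(C6H8O6) = 0.009203 / 1 = 0.009203 mol.
mass of C6H8O6 = 0.009203 x 176.12 = 1.621 g.
% purity = 1.621 / 1.8301 x 100 = 88.6%.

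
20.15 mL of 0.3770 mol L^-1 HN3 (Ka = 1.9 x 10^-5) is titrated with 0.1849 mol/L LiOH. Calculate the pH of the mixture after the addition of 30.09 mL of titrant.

Initial n(HN3) = 0.3770 x 0.02015 = 0.007597 mol.
n(LiOH) added = 0.1849 x 0.03009 = 0.005564 mol, converting that many moles of HN3 to N3-.
Remaining n(HN3) = 0.002033 mol; n(N3-) = 0.005564 mol.
By Henderson-Hasselbalch, pH = pKa + log([A^-]/[HA]) = 4.72 + log(0.005564/0.002033) = 4.72 + (+0.44) = 5.16.

5.16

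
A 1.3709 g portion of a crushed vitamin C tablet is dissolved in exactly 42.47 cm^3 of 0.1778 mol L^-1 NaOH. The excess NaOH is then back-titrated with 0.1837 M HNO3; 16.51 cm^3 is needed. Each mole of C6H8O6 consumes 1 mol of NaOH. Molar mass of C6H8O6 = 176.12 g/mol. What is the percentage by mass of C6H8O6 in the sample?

58.0%

Total n(NaOH) added = 0.1778 x 0.04247 = 0.007551 mol.
n(HNO3) used = 0.1837 x 0.01651 = 0.003033 mol, which equals the excess n(NaOH).
So n(NaOH) consumed by the sample = 0.007551 - 0.003033 = 0.004518 mol.
n(C6H8O6) = 0.004518 / 1 = 0.004518 mol.
mass C6H8O6 = 0.004518 x 176.12 = 0.7958 g, so %C6H8O6 = 0.7958/1.3709 x 100 = 58.0%.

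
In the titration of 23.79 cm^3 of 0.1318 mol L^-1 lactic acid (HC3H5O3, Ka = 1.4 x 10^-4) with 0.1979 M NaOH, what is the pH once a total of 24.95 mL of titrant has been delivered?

12.57

n(acid) = 0.1318 x 0.02379 = 0.003136 mol; n(NaOH) added = 0.1979 x 0.02495 = 0.004938 mol.
Base is in excess by 0.004938 - 0.003136 = 0.001802 mol in a total volume of 0.04874 L.
[OH^-] = 0.001802/0.04874 = 0.03697 M, so pOH = 1.43 and pH = 14.00 - 1.43 = 12.57.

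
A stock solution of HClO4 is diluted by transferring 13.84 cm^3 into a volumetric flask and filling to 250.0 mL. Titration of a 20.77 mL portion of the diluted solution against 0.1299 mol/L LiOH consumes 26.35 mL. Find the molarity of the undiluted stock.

2.98 M

n(LiOH) = 0.1299 x 0.02635 = 0.003423 mol.
n(HClO4) in the aliquot = 0.003423 mol.
[diluted HClO4] = 0.003423 / 0.02077 = 0.1648 M.
Dilution factor = 250.0/13.84 = 18.06, so [stock] = 0.1648 x 18.06 = 2.98 M.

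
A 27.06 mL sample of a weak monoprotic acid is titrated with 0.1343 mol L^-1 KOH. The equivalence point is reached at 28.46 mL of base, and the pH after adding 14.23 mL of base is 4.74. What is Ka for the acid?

14.23 mL is half of the equivalence volume, so this is the half-equivalence point where [HA] = [A^-].
At half-equivalence pH = pKa, so pKa = 4.74.
Ka = 10^(-4.74) = 1.8 x 10^-5.

1.8 x 10^-5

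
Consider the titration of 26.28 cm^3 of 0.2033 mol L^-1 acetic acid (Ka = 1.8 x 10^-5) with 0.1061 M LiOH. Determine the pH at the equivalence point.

8.79

n(CH3COOH) = 0.2033 x 0.02628 = 0.005343 mol; V(LiOH) at equivalence = 0.005343/0.1061 = 0.05036 L.
At equivalence all the acid is converted to CH3COO-; total volume = 0.02628 + 0.05036 = 0.07664 L, so [CH3COO-] = 0.005343/0.07664 = 0.06972 M.
Kb = Kw/Ka = 1.0e-14 / 1.8 x 10^-5 = 5.56e-10.
[OH^-] = sqrt(Kb x [CH3COO-]) = sqrt(5.56e-10 x 0.06972) = 6.22e-6 M.
pOH = 5.21, so pH = 14.00 - 5.21 = 8.79.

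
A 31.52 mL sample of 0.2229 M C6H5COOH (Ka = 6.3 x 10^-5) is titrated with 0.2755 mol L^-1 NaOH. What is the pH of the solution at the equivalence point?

n(C6H5COOH) = 0.2229 x 0.03152 = 0.007026 mol; V(NaOH) at equivalence = 0.007026/0.2755 = 0.02550 L.
At equivalence all the acid is converted to C6H5COO-; total volume = 0.03152 + 0.02550 = 0.05702 L, so [C6H5COO-] = 0.007026/0.05702 = 0.1232 M.
Kb = Kw/Ka = 1.0e-14 / 6.3 x 10^-5 = 1.59e-10.
[OH^-] = sqrt(Kb x [C6H5COO-]) = sqrt(1.59e-10 x 0.1232) = 4.42e-6 M.
pOH = 5.35, so pH = 14.00 - 5.35 = 8.65.

8.65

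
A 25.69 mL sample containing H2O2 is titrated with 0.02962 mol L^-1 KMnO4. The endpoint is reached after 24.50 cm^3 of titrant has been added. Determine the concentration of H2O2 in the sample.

0.0706 M

n(KMnO4) = 0.02962 x 0.02450 = 0.0007257 mol.
From the balanced equation, 2 mol KMnO4 reacts with 5 mol H2O2, so n(H2O2) = 0.0007257 x 5/2 = 0.001814 mol.
[H2O2] = 0.001814 / 0.02569 L = 0.0706 M.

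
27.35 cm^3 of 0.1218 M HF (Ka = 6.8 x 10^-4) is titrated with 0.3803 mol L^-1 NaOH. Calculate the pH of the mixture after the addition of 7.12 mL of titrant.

Initial n(HF) = 0.1218 x 0.02735 = 0.003331 mol.
n(NaOH) added = 0.3803 x 0.007120 = 0.002708 mol, converting that many moles of HF to F-.
Remaining n(HF) = 0.0006235 mol; n(F-) = 0.002708 mol.
By Henderson-Hasselbalch, pH = pKa + log([A^-]/[HA]) = 3.17 + log(0.002708/0.0006235) = 3.17 + (+0.64) = 3.81.

3.81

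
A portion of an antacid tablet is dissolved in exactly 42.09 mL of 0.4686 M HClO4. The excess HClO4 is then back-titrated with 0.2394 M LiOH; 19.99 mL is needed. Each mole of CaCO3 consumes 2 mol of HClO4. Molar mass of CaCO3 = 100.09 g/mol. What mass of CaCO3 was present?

Total n(HClO4) added = 0.4686 x 0.04209 = 0.01972 mol.
n(LiOH) used = 0.2394 x 0.01999 = 0.004786 mol, which equals the excess n(HClO4).
So n(HClO4) consumed by the sample = 0.01972 - 0.004786 = 0.01494 mol.
n(CaCO3) = 0.01494 / 2 = 0.007469 mol.
mass = 0.007469 mol x 100.09 g/mol = 0.748 g.

0.748 g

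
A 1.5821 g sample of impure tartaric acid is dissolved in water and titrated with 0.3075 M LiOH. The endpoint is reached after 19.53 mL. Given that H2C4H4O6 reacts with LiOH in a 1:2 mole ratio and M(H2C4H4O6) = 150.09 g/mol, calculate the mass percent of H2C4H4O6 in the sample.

28.5%

n(LiOH) = 0.3075 x 0.01953 = 0.006005 mol.
n(H2C4H4O6) = 0.006005 / 2 = 0.003003 mol.
mass of H2C4H4O6 = 0.003003 x 150.09 = 0.4507 g.
% purity = 0.4507 / 1.5821 x 100 = 28.5%.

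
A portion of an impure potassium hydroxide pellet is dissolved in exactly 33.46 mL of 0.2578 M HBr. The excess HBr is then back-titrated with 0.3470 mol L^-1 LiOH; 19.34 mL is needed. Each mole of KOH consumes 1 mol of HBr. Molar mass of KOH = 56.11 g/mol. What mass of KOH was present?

Total n(HBr) added = 0.2578 x 0.03346 = 0.008626 mol.
n(LiOH) used = 0.3470 x 0.01934 = 0.006711 mol, which equals the excess n(HBr).
So n(HBr) consumed by the sample = 0.008626 - 0.006711 = 0.001915 mol.
n(KOH) = 0.001915 / 1 = 0.001915 mol.
mass = 0.001915 mol x 56.11 g/mol = 0.107 g.

0.107 g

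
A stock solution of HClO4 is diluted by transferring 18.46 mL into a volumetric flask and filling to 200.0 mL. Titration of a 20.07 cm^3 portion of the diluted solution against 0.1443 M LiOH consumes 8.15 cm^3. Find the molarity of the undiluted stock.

0.635 M

n(LiOH) = 0.1443 x 0.008150 = 0.001176 mol.
n(HClO4) in the aliquot = 0.001176 mol.
[diluted HClO4] = 0.001176 / 0.02007 = 0.05860 M.
Dilution factor = 200.0/18.46 = 10.83, so [stock] = 0.05860 x 10.83 = 0.635 M.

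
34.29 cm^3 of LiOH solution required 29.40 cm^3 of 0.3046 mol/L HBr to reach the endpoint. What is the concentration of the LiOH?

n(HBr) delivered = 0.3046 x 0.02940 = 0.008955 mol.
For a 1:1 reaction, n(LiOH) = 0.008955 mol.
[LiOH] = 0.008955 mol / 0.03429 L = 0.261 M.

0.261 M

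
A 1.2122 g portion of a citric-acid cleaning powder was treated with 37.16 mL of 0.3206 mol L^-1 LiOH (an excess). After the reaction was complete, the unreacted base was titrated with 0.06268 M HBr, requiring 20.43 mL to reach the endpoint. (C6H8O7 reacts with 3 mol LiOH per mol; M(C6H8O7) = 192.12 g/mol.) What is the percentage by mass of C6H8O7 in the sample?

Total n(LiOH) added = 0.3206 x 0.03716 = 0.01191 mol.
n(HBr) used = 0.06268 x 0.02043 = 0.001281 mol, which equals the excess n(LiOH).
So n(LiOH) consumed by the sample = 0.01191 - 0.001281 = 0.01063 mol.
n(C6H8O7) = 0.01063 / 3 = 0.003544 mol.
mass C6H8O7 = 0.003544 x 192.12 = 0.6809 g, so %C6H8O7 = 0.6809/1.2122 x 100 = 56.2%.

56.2%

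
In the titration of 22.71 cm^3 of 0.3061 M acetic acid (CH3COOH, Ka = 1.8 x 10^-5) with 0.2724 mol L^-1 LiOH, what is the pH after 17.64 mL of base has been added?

Initial n(CH3COOH) = 0.3061 x 0.02271 = 0.006952 mol.
n(LiOH) added = 0.2724 x 0.01764 = 0.004805 mol, converting that many moles of CH3COOH to CH3COO-.
Remaining n(CH3COOH) = 0.002146 mol; n(CH3COO-) = 0.004805 mol.
By Henderson-Hasselbalch, pH = pKa + log([A^-]/[HA]) = 4.74 + log(0.004805/0.002146) = 4.74 + (+0.35) = 5.09.

5.09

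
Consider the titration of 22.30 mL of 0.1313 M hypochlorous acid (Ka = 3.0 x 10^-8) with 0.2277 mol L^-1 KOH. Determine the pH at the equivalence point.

10.22

n(HClO) = 0.1313 x 0.02230 = 0.002928 mol; V(KOH) at equivalence = 0.002928/0.2277 = 0.01286 L.
At equivalence all the acid is converted to ClO-; total volume = 0.02230 + 0.01286 = 0.03516 L, so [ClO-] = 0.002928/0.03516 = 0.08328 M.
Kb = Kw/Ka = 1.0e-14 / 3.0 x 10^-8 = 3.33e-7.
[OH^-] = sqrt(Kb x [ClO-]) = sqrt(3.33e-7 x 0.08328) = 0.000167 M.
pOH = 3.78, so pH = 14.00 - 3.78 = 10.22.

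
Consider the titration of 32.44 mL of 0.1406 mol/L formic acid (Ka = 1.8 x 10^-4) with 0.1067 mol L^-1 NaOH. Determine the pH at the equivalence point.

8.26

n(HCOOH) = 0.1406 x 0.03244 = 0.004561 mol; V(NaOH) at equivalence = 0.004561/0.1067 = 0.04275 L.
At equivalence all the acid is converted to HCOO-; total volume = 0.03244 + 0.04275 = 0.07519 L, so [HCOO-] = 0.004561/0.07519 = 0.06066 M.
Kb = Kw/Ka = 1.0e-14 / 1.8 x 10^-4 = 5.56e-11.
[OH^-] = sqrt(Kb x [HCOO-]) = sqrt(5.56e-11 x 0.06066) = 1.84e-6 M.
pOH = 5.74, so pH = 14.00 - 5.74 = 8.26.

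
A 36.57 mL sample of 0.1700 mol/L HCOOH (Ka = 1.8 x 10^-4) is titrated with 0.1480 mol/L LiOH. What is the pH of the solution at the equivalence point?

n(HCOOH) = 0.1700 x 0.03657 = 0.006217 mol; V(LiOH) at equivalence = 0.006217/0.1480 = 0.04201 L.
At equivalence all the acid is converted to HCOO-; total volume = 0.03657 + 0.04201 = 0.07858 L, so [HCOO-] = 0.006217/0.07858 = 0.07912 M.
Kb = Kw/Ka = 1.0e-14 / 1.8 x 10^-4 = 5.56e-11.
[OH^-] = sqrt(Kb x [HCOO-]) = sqrt(5.56e-11 x 0.07912) = 2.10e-6 M.
pOH = 5.68, so pH = 14.00 - 5.68 = 8.32.

8.32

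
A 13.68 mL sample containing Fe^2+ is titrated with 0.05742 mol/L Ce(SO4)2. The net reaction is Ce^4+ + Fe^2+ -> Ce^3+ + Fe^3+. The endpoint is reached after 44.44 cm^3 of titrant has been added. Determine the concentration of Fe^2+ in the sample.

0.187 M

n(Ce(SO4)2) = 0.05742 x 0.04444 = 0.002552 mol.
From the balanced equation, 1 mol Ce(SO4)2 reacts with 1 mol Fe^2+, so n(Fe^2+) = 0.002552 x 1/1 = 0.002552 mol.
[Fe^2+] = 0.002552 / 0.01368 L = 0.187 M.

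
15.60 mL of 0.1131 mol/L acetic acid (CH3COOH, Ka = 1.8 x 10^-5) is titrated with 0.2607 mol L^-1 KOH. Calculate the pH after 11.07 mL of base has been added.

n(acid) = 0.1131 x 0.01560 = 0.001764 mol; n(KOH) added = 0.2607 x 0.01107 = 0.002886 mol.
Base is in excess by 0.002886 - 0.001764 = 0.001122 mol in a total volume of 0.02667 L.
[OH^-] = 0.001122/0.02667 = 0.04205 M, so pOH = 1.38 and pH = 14.00 - 1.38 = 12.62.

12.62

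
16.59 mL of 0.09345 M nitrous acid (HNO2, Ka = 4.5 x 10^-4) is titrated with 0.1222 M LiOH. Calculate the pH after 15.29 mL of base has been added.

n(acid) = 0.09345 x 0.01659 = 0.001550 mol; n(LiOH) added = 0.1222 x 0.01529 = 0.001868 mol.
Base is in excess by 0.001868 - 0.001550 = 0.0003181 mol in a total volume of 0.03188 L.
[OH^-] = 0.0003181/0.03188 = 0.009978 M, so pOH = 2.00 and pH = 14.00 - 2.00 = 12.00.

12.00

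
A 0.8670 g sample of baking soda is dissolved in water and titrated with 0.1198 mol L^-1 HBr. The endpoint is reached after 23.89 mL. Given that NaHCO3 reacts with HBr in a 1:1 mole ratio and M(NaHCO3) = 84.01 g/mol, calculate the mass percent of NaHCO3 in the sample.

n(HBr) = 0.1198 x 0.02389 = 0.002862 mol.
n(NaHCO3) = 0.002862 / 1 = 0.002862 mol.
mass of NaHCO3 = 0.002862 x 84.01 = 0.2404 g.
% purity = 0.2404 / 0.8670 x 100 = 27.7%.

27.7%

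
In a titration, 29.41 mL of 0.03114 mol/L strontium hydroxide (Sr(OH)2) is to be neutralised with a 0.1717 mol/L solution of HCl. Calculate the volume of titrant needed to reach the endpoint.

n(Sr(OH)2) = 0.03114 mol/L x 0.02941 L = 0.0009158 mol.
The neutralisation is 1 Sr(OH)2 : 2 HCl, so n(HCl) = 0.0009158 x 2/1 = 0.001832 mol.
V(HCl) = 0.001832 / 0.1717 = 0.01067 L = 10.7 mL.

10.7 mL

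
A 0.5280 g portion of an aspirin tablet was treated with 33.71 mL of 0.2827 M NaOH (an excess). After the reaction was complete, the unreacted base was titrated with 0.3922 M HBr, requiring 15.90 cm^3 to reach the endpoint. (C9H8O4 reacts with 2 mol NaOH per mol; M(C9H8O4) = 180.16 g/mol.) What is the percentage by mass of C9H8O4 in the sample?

56.2%

Total n(NaOH) added = 0.2827 x 0.03371 = 0.009530 mol.
n(HBr) used = 0.3922 x 0.01590 = 0.006236 mol, which equals the excess n(NaOH).
So n(NaOH) consumed by the sample = 0.009530 - 0.006236 = 0.003294 mol.
n(C9H8O4) = 0.003294 / 2 = 0.001647 mol.
mass C9H8O4 = 0.001647 x 180.16 = 0.2967 g, so %C9H8O4 = 0.2967/0.5280 x 100 = 56.2%.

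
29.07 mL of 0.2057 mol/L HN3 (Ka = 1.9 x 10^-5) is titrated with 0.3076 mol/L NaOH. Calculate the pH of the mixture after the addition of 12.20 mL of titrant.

Initial n(HN3) = 0.2057 x 0.02907 = 0.005980 mol.
n(NaOH) added = 0.3076 x 0.01220 = 0.003753 mol, converting that many moles of HN3 to N3-.
Remaining n(HN3) = 0.002227 mol; n(N3-) = 0.003753 mol.
By Henderson-Hasselbalch, pH = pKa + log([A^-]/[HA]) = 4.72 + log(0.003753/0.002227) = 4.72 + (+0.23) = 4.95.

4.95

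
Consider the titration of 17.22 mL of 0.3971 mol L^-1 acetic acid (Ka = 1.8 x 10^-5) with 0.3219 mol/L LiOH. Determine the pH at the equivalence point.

n(CH3COOH) = 0.3971 x 0.01722 = 0.006838 mol; V(LiOH) at equivalence = 0.006838/0.3219 = 0.02124 L.
At equivalence all the acid is converted to CH3COO-; total volume = 0.01722 + 0.02124 = 0.03846 L, so [CH3COO-] = 0.006838/0.03846 = 0.1778 M.
Kb = Kw/Ka = 1.0e-14 / 1.8 x 10^-5 = 5.56e-10.
[OH^-] = sqrt(Kb x [CH3COO-]) = sqrt(5.56e-10 x 0.1778) = 9.94e-6 M.
pOH = 5.00, so pH = 14.00 - 5.00 = 9.00.

9.00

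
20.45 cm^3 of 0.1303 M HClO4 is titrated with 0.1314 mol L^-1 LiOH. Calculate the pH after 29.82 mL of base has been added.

12.40

n(acid) = 0.1303 x 0.02045 = 0.002665 mol; n(LiOH) added = 0.1314 x 0.02982 = 0.003918 mol.
Base is in excess by 0.003918 - 0.002665 = 0.001254 mol in a total volume of 0.05027 L.
[OH^-] = 0.001254/0.05027 = 0.02494 M, so pOH = 1.60 and pH = 14.00 - 1.60 = 12.40.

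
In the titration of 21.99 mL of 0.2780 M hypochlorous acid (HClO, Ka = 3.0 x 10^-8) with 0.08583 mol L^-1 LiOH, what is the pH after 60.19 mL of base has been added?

Initial n(HClO) = 0.2780 x 0.02199 = 0.006113 mol.
n(LiOH) added = 0.08583 x 0.06019 = 0.005166 mol, converting that many moles of HClO to ClO-.
Remaining n(HClO) = 0.0009471 mol; n(ClO-) = 0.005166 mol.
By Henderson-Hasselbalch, pH = pKa + log([A^-]/[HA]) = 7.52 + log(0.005166/0.0009471) = 7.52 + (+0.74) = 8.26.

8.26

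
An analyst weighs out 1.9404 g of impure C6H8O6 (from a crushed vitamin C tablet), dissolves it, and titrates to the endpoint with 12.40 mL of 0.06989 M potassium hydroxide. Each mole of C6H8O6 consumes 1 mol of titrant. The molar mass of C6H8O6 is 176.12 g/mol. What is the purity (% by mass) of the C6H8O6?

7.87%

n(KOH) = 0.06989 x 0.01240 = 0.0008666 mol.
n(C6H8O6) = 0.0008666 / 1 = 0.0008666 mol.
mass of C6H8O6 = 0.0008666 x 176.12 = 0.1526 g.
% purity = 0.1526 / 1.9404 x 100 = 7.87%.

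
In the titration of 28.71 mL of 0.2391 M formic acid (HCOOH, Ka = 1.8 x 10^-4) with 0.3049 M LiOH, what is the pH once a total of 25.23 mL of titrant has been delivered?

12.19

n(acid) = 0.2391 x 0.02871 = 0.006865 mol; n(LiOH) added = 0.3049 x 0.02523 = 0.007693 mol.
Base is in excess by 0.007693 - 0.006865 = 0.0008281 mol in a total volume of 0.05394 L.
[OH^-] = 0.0008281/0.05394 = 0.01535 M, so pOH = 1.81 and pH = 14.00 - 1.81 = 12.19.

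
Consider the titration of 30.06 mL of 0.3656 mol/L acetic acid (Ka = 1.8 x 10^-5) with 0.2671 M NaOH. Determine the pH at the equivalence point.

n(CH3COOH) = 0.3656 x 0.03006 = 0.01099 mol; V(NaOH) at equivalence = 0.01099/0.2671 = 0.04115 L.
At equivalence all the acid is converted to CH3COO-; total volume = 0.03006 + 0.04115 = 0.07121 L, so [CH3COO-] = 0.01099/0.07121 = 0.1543 M.
Kb = Kw/Ka = 1.0e-14 / 1.8 x 10^-5 = 5.56e-10.
[OH^-] = sqrt(Kb x [CH3COO-]) = sqrt(5.56e-10 x 0.1543) = 9.26e-6 M.
pOH = 5.03, so pH = 14.00 - 5.03 = 8.97.

8.97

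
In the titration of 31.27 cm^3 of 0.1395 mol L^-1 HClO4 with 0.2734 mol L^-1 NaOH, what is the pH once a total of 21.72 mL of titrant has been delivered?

n(acid) = 0.1395 x 0.03127 = 0.004362 mol; n(NaOH) added = 0.2734 x 0.02172 = 0.005938 mol.
Base is in excess by 0.005938 - 0.004362 = 0.001576 mol in a total volume of 0.05299 L.
[OH^-] = 0.001576/0.05299 = 0.02974 M, so pOH = 1.53 and pH = 14.00 - 1.53 = 12.47.

12.47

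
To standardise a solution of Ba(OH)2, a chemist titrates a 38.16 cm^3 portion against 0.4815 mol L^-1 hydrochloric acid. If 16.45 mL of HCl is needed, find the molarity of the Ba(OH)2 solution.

0.104 M

n(HCl) delivered = 0.4815 x 0.01645 = 0.007921 mol.
The reaction is 1 Ba(OH)2 + 2 HCl, so n(Ba(OH)2) = 0.007921 x 1/2 = 0.003960 mol.
[Ba(OH)2] = 0.003960 mol / 0.03816 L = 0.104 M.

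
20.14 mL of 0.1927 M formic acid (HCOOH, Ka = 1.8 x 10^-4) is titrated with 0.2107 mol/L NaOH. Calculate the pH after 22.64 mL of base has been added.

12.32

n(acid) = 0.1927 x 0.02014 = 0.003881 mol; n(NaOH) added = 0.2107 x 0.02264 = 0.004770 mol.
Base is in excess by 0.004770 - 0.003881 = 0.0008893 mol in a total volume of 0.04278 L.
[OH^-] = 0.0008893/0.04278 = 0.02079 M, so pOH = 1.68 and pH = 14.00 - 1.68 = 12.32.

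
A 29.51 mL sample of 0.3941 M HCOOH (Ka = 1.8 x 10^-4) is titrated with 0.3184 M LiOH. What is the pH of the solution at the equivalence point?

8.50

n(HCOOH) = 0.3941 x 0.02951 = 0.01163 mol; V(LiOH) at equivalence = 0.01163/0.3184 = 0.03653 L.
At equivalence all the acid is converted to HCOO-; total volume = 0.02951 + 0.03653 = 0.06604 L, so [HCOO-] = 0.01163/0.06604 = 0.1761 M.
Kb = Kw/Ka = 1.0e-14 / 1.8 x 10^-4 = 5.56e-11.
[OH^-] = sqrt(Kb x [HCOO-]) = sqrt(5.56e-11 x 0.1761) = 3.13e-6 M.
pOH = 5.50, so pH = 14.00 - 5.50 = 8.50.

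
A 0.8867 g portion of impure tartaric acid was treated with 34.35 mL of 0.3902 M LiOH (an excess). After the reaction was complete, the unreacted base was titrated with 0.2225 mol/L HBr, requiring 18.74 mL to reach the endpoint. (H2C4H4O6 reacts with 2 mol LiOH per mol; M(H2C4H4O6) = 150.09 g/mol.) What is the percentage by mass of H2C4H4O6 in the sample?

Total n(LiOH) added = 0.3902 x 0.03435 = 0.01340 mol.
n(HBr) used = 0.2225 x 0.01874 = 0.004170 mol, which equals the excess n(LiOH).
So n(LiOH) consumed by the sample = 0.01340 - 0.004170 = 0.009234 mol.
n(H2C4H4O6) = 0.009234 / 2 = 0.004617 mol.
mass H2C4H4O6 = 0.004617 x 150.09 = 0.6929 g, so %H2C4H4O6 = 0.6929/0.8867 x 100 = 78.1%.

78.1%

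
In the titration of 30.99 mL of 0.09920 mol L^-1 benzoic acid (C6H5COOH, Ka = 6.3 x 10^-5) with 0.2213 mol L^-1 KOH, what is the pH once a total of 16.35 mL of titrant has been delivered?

n(acid) = 0.09920 x 0.03099 = 0.003074 mol; n(KOH) added = 0.2213 x 0.01635 = 0.003618 mol.
Base is in excess by 0.003618 - 0.003074 = 0.0005440 mol in a total volume of 0.04734 L.
[OH^-] = 0.0005440/0.04734 = 0.01149 M, so pOH = 1.94 and pH = 14.00 - 1.94 = 12.06.

12.06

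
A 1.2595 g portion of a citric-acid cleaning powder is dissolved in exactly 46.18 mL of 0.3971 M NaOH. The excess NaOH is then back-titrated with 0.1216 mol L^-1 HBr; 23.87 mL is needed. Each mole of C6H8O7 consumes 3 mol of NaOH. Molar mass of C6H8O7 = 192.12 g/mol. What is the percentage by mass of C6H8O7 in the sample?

Total n(NaOH) added = 0.3971 x 0.04618 = 0.01834 mol.
n(HBr) used = 0.1216 x 0.02387 = 0.002903 mol, which equals the excess n(NaOH).
So n(NaOH) consumed by the sample = 0.01834 - 0.002903 = 0.01544 mol.
n(C6H8O7) = 0.01544 / 3 = 0.005145 mol.
mass C6H8O7 = 0.005145 x 192.12 = 0.9885 g, so %C6H8O7 = 0.9885/1.2595 x 100 = 78.5%.

78.5%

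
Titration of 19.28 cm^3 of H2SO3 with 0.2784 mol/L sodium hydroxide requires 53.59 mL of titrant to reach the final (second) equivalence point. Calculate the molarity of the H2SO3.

0.387 M

n(NaOH) = 0.2784 x 0.05359 = 0.01492 mol.
At the final (second) equivalence point, 2 mol OH^- react per mol H2SO3, so n(H2SO3) = 0.01492 / 2 = 0.007460 mol.
[H2SO3] = 0.007460 / 0.01928 L = 0.387 M.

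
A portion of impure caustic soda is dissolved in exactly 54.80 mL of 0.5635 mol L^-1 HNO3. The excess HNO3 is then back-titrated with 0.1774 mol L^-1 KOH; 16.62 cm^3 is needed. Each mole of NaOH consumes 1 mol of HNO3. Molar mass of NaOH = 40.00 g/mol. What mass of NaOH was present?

Total n(HNO3) added = 0.5635 x 0.05480 = 0.03088 mol.
n(KOH) used = 0.1774 x 0.01662 = 0.002948 mol, which equals the excess n(HNO3).
So n(HNO3) consumed by the sample = 0.03088 - 0.002948 = 0.02793 mol.
n(NaOH) = 0.02793 / 1 = 0.02793 mol.
mass = 0.02793 mol x 40.00 g/mol = 1.12 g.

1.12 g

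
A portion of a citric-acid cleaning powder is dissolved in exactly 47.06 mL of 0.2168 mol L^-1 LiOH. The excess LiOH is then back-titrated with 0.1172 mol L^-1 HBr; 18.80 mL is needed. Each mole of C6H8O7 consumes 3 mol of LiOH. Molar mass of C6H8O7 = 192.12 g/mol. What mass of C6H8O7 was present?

0.512 g

Total n(LiOH) added = 0.2168 x 0.04706 = 0.01020 mol.
n(HBr) used = 0.1172 x 0.01880 = 0.002203 mol, which equals the excess n(LiOH).
So n(LiOH) consumed by the sample = 0.01020 - 0.002203 = 0.007999 mol.
n(C6H8O7) = 0.007999 / 3 = 0.002666 mol.
mass = 0.002666 mol x 192.12 g/mol = 0.512 g.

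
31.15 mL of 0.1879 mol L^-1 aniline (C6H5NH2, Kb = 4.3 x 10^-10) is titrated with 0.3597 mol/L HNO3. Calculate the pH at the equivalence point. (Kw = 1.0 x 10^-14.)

2.77

n(C6H5NH2) = 0.1879 x 0.03115 = 0.005853 mol; V(HNO3) at equivalence = 0.005853/0.3597 = 0.01627 L.
At equivalence the base is fully converted to C6H5NH3+; total volume = 0.04742 L, so [C6H5NH3+] = 0.005853/0.04742 = 0.1234 M.
Ka(C6H5NH3+) = Kw/Kb = 1.0e-14 / 4.3 x 10^-10 = 2.33e-5.
[H^+] = sqrt(Ka x [C6H5NH3+]) = sqrt(2.33e-5 x 0.1234) = 0.00169 M.
pH = -log(0.00169) = 2.77.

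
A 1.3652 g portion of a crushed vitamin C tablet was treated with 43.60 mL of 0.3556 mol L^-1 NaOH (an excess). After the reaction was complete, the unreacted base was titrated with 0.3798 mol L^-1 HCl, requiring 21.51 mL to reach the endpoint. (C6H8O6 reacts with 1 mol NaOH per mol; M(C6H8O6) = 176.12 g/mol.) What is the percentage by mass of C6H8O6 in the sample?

Total n(NaOH) added = 0.3556 x 0.04360 = 0.01550 mol.
n(HCl) used = 0.3798 x 0.02151 = 0.008169 mol, which equals the excess n(NaOH).
So n(NaOH) consumed by the sample = 0.01550 - 0.008169 = 0.007335 mol.
n(C6H8O6) = 0.007335 / 1 = 0.007335 mol.
mass C6H8O6 = 0.007335 x 176.12 = 1.292 g, so %C6H8O6 = 1.292/1.3652 x 100 = 94.6%.

94.6%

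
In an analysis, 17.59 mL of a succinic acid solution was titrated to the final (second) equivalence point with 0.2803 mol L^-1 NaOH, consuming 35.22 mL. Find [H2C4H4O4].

0.281 M

n(NaOH) = 0.2803 x 0.03522 = 0.009872 mol.
At the final (second) equivalence point, 2 mol OH^- react per mol H2C4H4O4, so n(H2C4H4O4) = 0.009872 / 2 = 0.004936 mol.
[H2C4H4O4] = 0.004936 / 0.01759 L = 0.281 M.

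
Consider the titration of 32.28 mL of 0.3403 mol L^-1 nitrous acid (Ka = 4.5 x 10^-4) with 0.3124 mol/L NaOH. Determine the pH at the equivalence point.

n(HNO2) = 0.3403 x 0.03228 = 0.01098 mol; V(NaOH) at equivalence = 0.01098/0.3124 = 0.03516 L.
At equivalence all the acid is converted to NO2-; total volume = 0.03228 + 0.03516 = 0.06744 L, so [NO2-] = 0.01098/0.06744 = 0.1629 M.
Kb = Kw/Ka = 1.0e-14 / 4.5 x 10^-4 = 2.22e-11.
[OH^-] = sqrt(Kb x [NO2-]) = sqrt(2.22e-11 x 0.1629) = 1.90e-6 M.
pOH = 5.72, so pH = 14.00 - 5.72 = 8.28.

8.28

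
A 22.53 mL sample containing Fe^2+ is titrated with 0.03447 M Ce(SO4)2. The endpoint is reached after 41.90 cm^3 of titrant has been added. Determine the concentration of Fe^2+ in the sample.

n(Ce(SO4)2) = 0.03447 x 0.04190 = 0.001444 mol.
From the balanced equation, 1 mol Ce(SO4)2 reacts with 1 mol Fe^2+, so n(Fe^2+) = 0.001444 x 1/1 = 0.001444 mol.
[Fe^2+] = 0.001444 / 0.02253 L = 0.0641 M.

0.0641 M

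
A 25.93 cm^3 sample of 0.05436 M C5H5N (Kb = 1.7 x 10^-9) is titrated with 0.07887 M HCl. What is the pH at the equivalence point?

3.36

n(C5H5N) = 0.05436 x 0.02593 = 0.001410 mol; V(HCl) at equivalence = 0.001410/0.07887 = 0.01787 L.
At equivalence the base is fully converted to C5H5NH+; total volume = 0.04380 L, so [C5H5NH+] = 0.001410/0.04380 = 0.03218 M.
Ka(C5H5NH+) = Kw/Kb = 1.0e-14 / 1.7 x 10^-9 = 5.88e-6.
[H^+] = sqrt(Ka x [C5H5NH+]) = sqrt(5.88e-6 x 0.03218) = 0.000435 M.
pH = -log(0.000435) = 3.36.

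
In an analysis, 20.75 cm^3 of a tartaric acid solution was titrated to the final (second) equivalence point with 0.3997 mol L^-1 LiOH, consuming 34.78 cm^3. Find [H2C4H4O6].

0.335 M

n(LiOH) = 0.3997 x 0.03478 = 0.01390 mol.
At the final (second) equivalence point, 2 mol OH^- react per mol H2C4H4O6, so n(H2C4H4O6) = 0.01390 / 2 = 0.006951 mol.
[H2C4H4O6] = 0.006951 / 0.02075 L = 0.335 M.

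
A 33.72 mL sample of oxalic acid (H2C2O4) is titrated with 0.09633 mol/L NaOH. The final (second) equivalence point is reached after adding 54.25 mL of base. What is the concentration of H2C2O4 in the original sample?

n(NaOH) = 0.09633 x 0.05425 = 0.005226 mol.
At the final (second) equivalence point, 2 mol OH^- react per mol H2C2O4, so n(H2C2O4) = 0.005226 / 2 = 0.002613 mol.
[H2C2O4] = 0.002613 / 0.03372 L = 0.0775 M.

0.0775 M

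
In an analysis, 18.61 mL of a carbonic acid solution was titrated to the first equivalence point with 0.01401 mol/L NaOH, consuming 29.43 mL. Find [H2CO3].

n(NaOH) = 0.01401 x 0.02943 = 0.0004123 mol.
At the first equivalence point, 1 mol OH^- react per mol H2CO3, so n(H2CO3) = 0.0004123 / 1 = 0.0004123 mol.
[H2CO3] = 0.0004123 / 0.01861 L = 0.0222 M.

0.0222 M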